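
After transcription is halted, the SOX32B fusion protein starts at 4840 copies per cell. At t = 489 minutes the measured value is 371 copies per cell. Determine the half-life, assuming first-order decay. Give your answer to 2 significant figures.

130 minutes

A/A₀ = 371/4840 ≈ 0.076653.
n = log₂(13.046) ≈ 3.7055 half-lives elapsed in 489 minutes.
t½ = 489/3.7055 ≈ 131.97 minutes.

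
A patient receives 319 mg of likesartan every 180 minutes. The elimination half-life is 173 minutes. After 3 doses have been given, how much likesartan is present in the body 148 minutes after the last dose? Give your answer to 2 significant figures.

300 mg

The 3 doses were given 508, 328, 148 minutes ago.
Total = 319·(1/2)^(508/173) + 319·(1/2)^(328/173) + 319·(1/2)^(148/173)
      = 41.672 + 85.714 + 176.3 ≈ 303.69 mg.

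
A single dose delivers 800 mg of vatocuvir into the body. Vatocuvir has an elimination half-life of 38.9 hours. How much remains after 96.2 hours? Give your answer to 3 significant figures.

144 mg

Number of half-lives: n = 96.2/38.9 ≈ 2.473.
Remaining = 800 × (1/2)^2.473 = 800 × 0.18012 ≈ 144.09 mg.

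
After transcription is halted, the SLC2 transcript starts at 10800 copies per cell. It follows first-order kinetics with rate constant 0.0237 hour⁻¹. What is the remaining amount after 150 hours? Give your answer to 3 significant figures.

t½ = ln 2 / k = 0.69315 / 0.0237 ≈ 29.247 hours.
Number of half-lives: n = 150/29.247 ≈ 5.1288.
Remaining = 10800 × (1/2)^5.1288 = 10800 × 0.028581 ≈ 308.68 copies per cell.

309 copies per cell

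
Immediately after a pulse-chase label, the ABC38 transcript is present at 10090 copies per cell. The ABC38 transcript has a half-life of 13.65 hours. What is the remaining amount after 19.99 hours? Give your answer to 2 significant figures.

3700 copies per cell

Number of half-lives: n = 19.99/13.65 ≈ 1.4645.
Remaining = 10090 × (1/2)^1.4645 = 10090 × 0.36237 ≈ 3656.3 copies per cell.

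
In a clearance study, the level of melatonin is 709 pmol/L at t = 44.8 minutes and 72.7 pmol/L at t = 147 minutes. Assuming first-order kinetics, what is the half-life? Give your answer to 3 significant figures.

Over Δt = 147 − 44.8 = 102.2 minutes, the level fell by a factor of 709/72.7 ≈ 9.7524.
n = log₂(9.7524) ≈ 3.2858 half-lives, so t½ = 102.2/3.2858 ≈ 31.104 minutes.

31.1 minutes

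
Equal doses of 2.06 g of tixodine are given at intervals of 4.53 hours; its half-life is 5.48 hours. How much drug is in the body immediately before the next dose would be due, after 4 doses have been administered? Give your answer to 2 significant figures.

The 4 doses were given 18.12, 13.59, 9.06, 4.53 hours ago.
Total = 2.06·(1/2)^(18.12/5.48) + 2.06·(1/2)^(13.59/5.48) + 2.06·(1/2)^(9.06/5.48) + 2.06·(1/2)^(4.53/5.48)
      = 0.2082 + 0.36926 + 0.65491 + 1.1615 ≈ 2.3939 g.

2.4 g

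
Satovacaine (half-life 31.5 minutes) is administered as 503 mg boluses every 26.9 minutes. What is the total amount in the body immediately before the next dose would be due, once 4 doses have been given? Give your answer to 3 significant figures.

565 mg

The 4 doses were given 107.6, 80.7, 53.8, 26.9 minutes ago.
Total = 503·(1/2)^(107.6/31.5) + 503·(1/2)^(80.7/31.5) + 503·(1/2)^(53.8/31.5) + 503·(1/2)^(26.9/31.5)
      = 47.129 + 85.184 + 153.97 + 278.29 ≈ 564.57 mg.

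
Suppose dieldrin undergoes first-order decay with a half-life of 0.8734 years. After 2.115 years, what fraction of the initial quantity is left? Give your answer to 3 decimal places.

n = 2.115/0.8734 ≈ 2.4216 half-lives.
Fraction remaining = (1/2)^2.4216 ≈ 0.18665.

0.187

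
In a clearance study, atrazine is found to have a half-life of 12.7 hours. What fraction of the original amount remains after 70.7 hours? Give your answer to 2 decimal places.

n = 70.7/12.7 ≈ 5.5669 half-lives.
Fraction remaining = (1/2)^5.5669 ≈ 0.021095.

0.02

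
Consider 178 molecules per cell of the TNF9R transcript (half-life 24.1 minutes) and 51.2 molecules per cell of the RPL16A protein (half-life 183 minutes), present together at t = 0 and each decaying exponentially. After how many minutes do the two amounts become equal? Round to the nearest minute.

Set 178·(1/2)^(t/24.1) = 51.2·(1/2)^(t/183).
Taking log₂: log₂(178/51.2) = t·(1/24.1 − 1/183).
log₂(3.4766) = 1.7977; 1/24.1 − 1/183 = 0.036029.
t = 1.7977 / 0.036029 ≈ 49.894 minutes.

50 minutes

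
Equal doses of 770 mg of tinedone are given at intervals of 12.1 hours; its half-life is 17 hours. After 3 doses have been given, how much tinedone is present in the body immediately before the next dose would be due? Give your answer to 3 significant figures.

The 3 doses were given 36.3, 24.2, 12.1 hours ago.
Total = 770·(1/2)^(36.3/17) + 770·(1/2)^(24.2/17) + 770·(1/2)^(12.1/17)
      = 175.27 + 287.06 + 470.14 ≈ 932.46 mg.

932 mg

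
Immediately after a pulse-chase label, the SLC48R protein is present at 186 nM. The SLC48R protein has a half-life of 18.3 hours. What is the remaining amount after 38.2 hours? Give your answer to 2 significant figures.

Number of half-lives: n = 38.2/18.3 ≈ 2.0874.
Remaining = 186 × (1/2)^2.0874 = 186 × 0.2353 ≈ 43.766 nM.

44 nM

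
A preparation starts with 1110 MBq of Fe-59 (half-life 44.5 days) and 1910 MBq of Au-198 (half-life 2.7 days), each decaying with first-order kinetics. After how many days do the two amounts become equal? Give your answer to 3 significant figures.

Set 1110·(1/2)^(t/44.5) = 1910·(1/2)^(t/2.7).
Taking log₂: log₂(1110/1910) = t·(1/44.5 − 1/2.7).
log₂(0.58115) = -0.78301; 1/44.5 − 1/2.7 = -0.3479.
t = -0.78301 / -0.3479 ≈ 2.2507 days.

2.25 days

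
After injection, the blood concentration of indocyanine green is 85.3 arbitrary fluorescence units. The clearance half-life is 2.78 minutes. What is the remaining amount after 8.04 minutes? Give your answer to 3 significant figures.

Number of half-lives: n = 8.04/2.78 ≈ 2.8921.
Remaining = 85.3 × (1/2)^2.8921 = 85.3 × 0.13471 ≈ 11.491 arbitrary fluorescence units.

11.5 arbitrary fluorescence units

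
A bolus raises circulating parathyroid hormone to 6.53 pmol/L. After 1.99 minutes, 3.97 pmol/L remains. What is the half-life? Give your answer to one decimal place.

A/A₀ = 3.97/6.53 ≈ 0.60796.
n = log₂(1.6448) ≈ 0.71794 half-lives elapsed in 1.99 minutes.
t½ = 1.99/0.71794 ≈ 2.7718 minutes.

2.8 minutes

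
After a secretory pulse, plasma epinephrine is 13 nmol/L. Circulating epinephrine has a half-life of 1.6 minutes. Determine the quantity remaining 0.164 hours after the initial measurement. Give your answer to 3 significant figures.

0.183 nmol/L

Convert the elapsed time: 0.164 hours = 9.84 minutes.
Number of half-lives: n = 9.84/1.6 ≈ 6.15.
Remaining = 13 × (1/2)^6.15 = 13 × 0.014082 ≈ 0.18307 nmol/L.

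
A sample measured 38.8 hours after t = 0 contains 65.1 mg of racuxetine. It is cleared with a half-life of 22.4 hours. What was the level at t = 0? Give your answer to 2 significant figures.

220 mg

Number of half-lives elapsed: n = 38.8/22.4 ≈ 1.7321.
A₀ = A × 2^n = 65.1 × 2^1.7321 = 65.1 × 3.3222 ≈ 216.28 mg.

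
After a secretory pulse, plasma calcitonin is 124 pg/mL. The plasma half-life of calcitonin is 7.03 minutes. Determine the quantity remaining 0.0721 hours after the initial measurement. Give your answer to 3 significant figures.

80.9 pg/mL

Convert the elapsed time: 0.0721 hours = 4.326 minutes.
Number of half-lives: n = 4.326/7.03 ≈ 0.61536.
Remaining = 124 × (1/2)^0.61536 = 124 × 0.65277 ≈ 80.943 pg/mL.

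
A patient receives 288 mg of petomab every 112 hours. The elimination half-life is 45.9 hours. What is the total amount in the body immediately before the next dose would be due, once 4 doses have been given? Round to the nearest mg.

65 mg

The 4 doses were given 448, 336, 224, 112 hours ago.
Total = 288·(1/2)^(448/45.9) + 288·(1/2)^(336/45.9) + 288·(1/2)^(224/45.9) + 288·(1/2)^(112/45.9)
      = 0.33207 + 1.8021 + 9.7794 + 53.07 ≈ 64.984 mg.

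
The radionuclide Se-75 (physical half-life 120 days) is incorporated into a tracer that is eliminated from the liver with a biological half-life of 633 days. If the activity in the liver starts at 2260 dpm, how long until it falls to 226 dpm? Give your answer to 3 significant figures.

1/t_eff = 1/t_phys + 1/t_biol = 1/120 + 1/633 = 0.0099131 per day.
t_eff = 120 × 633 / (120 + 633) ≈ 100.88 days.
n = log₂(2260/226) ≈ 3.3219; t = 3.3219 × 100.88 ≈ 335.1 days.

335 days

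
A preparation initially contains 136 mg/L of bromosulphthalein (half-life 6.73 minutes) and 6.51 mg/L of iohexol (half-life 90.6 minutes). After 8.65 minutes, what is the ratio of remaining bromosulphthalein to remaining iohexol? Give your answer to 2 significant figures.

bromosulphthalein: 136 × (1/2)^(8.65/6.73) = 136 × (1/2)^1.2853 ≈ 55.799 mg/L.
iohexol: 6.51 × (1/2)^(8.65/90.6) = 6.51 × (1/2)^0.095475 ≈ 6.0931 mg/L.
Ratio ≈ 55.799 / 6.0931 ≈ 9.1577.

9.2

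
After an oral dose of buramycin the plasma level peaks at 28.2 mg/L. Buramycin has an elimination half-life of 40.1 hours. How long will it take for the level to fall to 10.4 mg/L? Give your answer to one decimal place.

Fraction remaining = 10.4/28.2 ≈ 0.36879.
n = log₂(28.2/10.4) = ln(2.7115)/ln 2 ≈ 1.4391 half-lives.
t = n × t½ = 1.4391 × 40.1 ≈ 57.708 hours.

57.7 hours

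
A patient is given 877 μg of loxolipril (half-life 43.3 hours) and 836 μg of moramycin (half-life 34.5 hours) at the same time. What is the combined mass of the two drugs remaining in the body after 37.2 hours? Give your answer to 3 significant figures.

879 μg

loxolipril: 877 × (1/2)^(37.2/43.3) = 877 × (1/2)^0.85912 ≈ 483.48 μg.
moramycin: 836 × (1/2)^(37.2/34.5) = 836 × (1/2)^1.0783 ≈ 395.93 μg.
Total = 483.48 + 395.93 ≈ 879.41 μg.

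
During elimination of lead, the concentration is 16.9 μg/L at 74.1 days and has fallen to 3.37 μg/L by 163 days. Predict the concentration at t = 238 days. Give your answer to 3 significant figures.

0.865 μg/L

Over Δt = 163 − 74.1 = 88.9 days, the level fell by a factor of 16.9/3.37 ≈ 5.0148.
n = log₂(5.0148) ≈ 2.3262 half-lives, so t½ = 88.9/2.3262 ≈ 38.217 days.
From t = 163 to t = 238: 3.37 × (1/2)^((238−163)/38.217) ≈ 0.86469 μg/L.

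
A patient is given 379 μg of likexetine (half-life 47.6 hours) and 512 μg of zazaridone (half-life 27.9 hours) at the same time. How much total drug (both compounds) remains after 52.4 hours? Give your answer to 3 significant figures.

likexetine: 379 × (1/2)^(52.4/47.6) = 379 × (1/2)^1.1008 ≈ 176.71 μg.
zazaridone: 512 × (1/2)^(52.4/27.9) = 512 × (1/2)^1.8781 ≈ 139.28 μg.
Total = 176.71 + 139.28 ≈ 315.99 μg.

316 μg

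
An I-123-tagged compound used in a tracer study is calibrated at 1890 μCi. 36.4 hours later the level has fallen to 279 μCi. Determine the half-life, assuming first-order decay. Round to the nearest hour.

13 hours

A/A₀ = 279/1890 ≈ 0.14762.
n = log₂(6.7742) ≈ 2.76 half-lives elapsed in 36.4 hours.
t½ = 36.4/2.76 ≈ 13.188 hours.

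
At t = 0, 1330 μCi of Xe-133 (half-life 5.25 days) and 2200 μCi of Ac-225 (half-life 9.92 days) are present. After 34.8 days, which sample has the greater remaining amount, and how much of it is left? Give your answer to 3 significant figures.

Xe-133: 1330 × (1/2)^6.6286 ≈ 13.442 μCi.
Ac-225: 2200 × (1/2)^3.5081 ≈ 193.37 μCi.
Ac-225 has more remaining, at ≈ 193.37 μCi.

Ac-225, 193 μCi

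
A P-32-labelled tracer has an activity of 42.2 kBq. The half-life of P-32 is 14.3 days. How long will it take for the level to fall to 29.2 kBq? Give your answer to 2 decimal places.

7.60 days

Fraction remaining = 29.2/42.2 ≈ 0.69194.
n = log₂(42.2/29.2) = ln(1.4452)/ln 2 ≈ 0.53127 half-lives.
t = n × t½ = 0.53127 × 14.3 ≈ 7.5972 days.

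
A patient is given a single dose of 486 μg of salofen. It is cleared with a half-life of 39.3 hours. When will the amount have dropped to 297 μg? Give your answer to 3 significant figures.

27.9 hours

Fraction remaining = 297/486 ≈ 0.61111.
n = log₂(486/297) = ln(1.6364)/ln 2 ≈ 0.71049 half-lives.
t = n × t½ = 0.71049 × 39.3 ≈ 27.922 hours.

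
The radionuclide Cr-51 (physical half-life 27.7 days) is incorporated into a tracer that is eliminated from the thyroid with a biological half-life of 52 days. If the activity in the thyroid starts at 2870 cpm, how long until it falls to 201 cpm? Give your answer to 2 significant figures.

1/t_eff = 1/t_phys + 1/t_biol = 1/27.7 + 1/52 = 0.055332 per day.
t_eff = 27.7 × 52 / (27.7 + 52) ≈ 18.073 days.
n = log₂(2870/201) ≈ 3.8358; t = 3.8358 × 18.073 ≈ 69.323 days.

69 days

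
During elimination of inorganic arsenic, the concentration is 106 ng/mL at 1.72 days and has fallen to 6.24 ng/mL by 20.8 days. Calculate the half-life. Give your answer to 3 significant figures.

4.67 days

Over Δt = 20.8 − 1.72 = 19.08 days, the level fell by a factor of 106/6.24 ≈ 16.987.
n = log₂(16.987) ≈ 4.0864 half-lives, so t½ = 19.08/4.0864 ≈ 4.6692 days.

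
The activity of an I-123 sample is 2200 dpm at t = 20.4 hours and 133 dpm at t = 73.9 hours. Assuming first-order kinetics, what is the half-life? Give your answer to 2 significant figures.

Over Δt = 73.9 − 20.4 = 53.5 hours, the level fell by a factor of 2200/133 ≈ 16.541.
n = log₂(16.541) ≈ 4.048 half-lives, so t½ = 53.5/4.048 ≈ 13.216 hours.

13 hours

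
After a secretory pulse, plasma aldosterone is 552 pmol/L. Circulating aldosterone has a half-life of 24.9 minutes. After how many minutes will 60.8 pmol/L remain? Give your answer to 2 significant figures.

Fraction remaining = 60.8/552 ≈ 0.11014.
n = log₂(552/60.8) = ln(9.0789)/ln 2 ≈ 3.1825 half-lives.
t = n × t½ = 3.1825 × 24.9 ≈ 79.245 minutes.

79 minutes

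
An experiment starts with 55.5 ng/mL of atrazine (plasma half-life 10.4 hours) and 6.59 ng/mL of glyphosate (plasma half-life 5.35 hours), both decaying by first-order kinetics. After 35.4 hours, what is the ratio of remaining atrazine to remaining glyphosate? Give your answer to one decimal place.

atrazine: 55.5 × (1/2)^(35.4/10.4) = 55.5 × (1/2)^3.4038 ≈ 5.2436 ng/mL.
glyphosate: 6.59 × (1/2)^(35.4/5.35) = 6.59 × (1/2)^6.6168 ≈ 0.067147 ng/mL.
Ratio ≈ 5.2436 / 0.067147 ≈ 78.093.

78.1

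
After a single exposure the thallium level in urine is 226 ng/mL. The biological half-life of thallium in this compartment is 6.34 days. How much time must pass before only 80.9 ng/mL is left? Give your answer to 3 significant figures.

9.40 days

Fraction remaining = 80.9/226 ≈ 0.35796.
n = log₂(226/80.9) = ln(2.7936)/ln 2 ≈ 1.4821 half-lives.
t = n × t½ = 1.4821 × 6.34 ≈ 9.3966 days.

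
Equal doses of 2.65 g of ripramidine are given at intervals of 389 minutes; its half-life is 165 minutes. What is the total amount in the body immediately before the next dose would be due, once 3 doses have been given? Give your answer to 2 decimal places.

The 3 doses were given 1167, 778, 389 minutes ago.
Total = 2.65·(1/2)^(1167/165) + 2.65·(1/2)^(778/165) + 2.65·(1/2)^(389/165)
      = 0.019685 + 0.10089 + 0.51706 ≈ 0.63764 g.

0.64 g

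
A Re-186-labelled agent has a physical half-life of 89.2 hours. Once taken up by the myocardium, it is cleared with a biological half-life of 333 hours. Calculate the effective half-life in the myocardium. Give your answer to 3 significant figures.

1/t_eff = 1/t_phys + 1/t_biol = 1/89.2 + 1/333 = 0.014214 per hour.
t_eff = 89.2 × 333 / (89.2 + 333) ≈ 70.354 hours.

70.4 hours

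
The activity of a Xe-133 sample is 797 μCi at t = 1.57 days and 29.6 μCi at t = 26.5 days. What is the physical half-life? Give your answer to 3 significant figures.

Over Δt = 26.5 − 1.57 = 24.93 days, the level fell by a factor of 797/29.6 ≈ 26.926.
n = log₂(26.926) ≈ 4.7509 half-lives, so t½ = 24.93/4.7509 ≈ 5.2474 days.

5.25 days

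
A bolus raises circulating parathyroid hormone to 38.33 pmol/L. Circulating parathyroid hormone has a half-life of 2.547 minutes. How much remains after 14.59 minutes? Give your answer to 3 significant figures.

Number of half-lives: n = 14.59/2.547 ≈ 5.7283.
Remaining = 38.33 × (1/2)^5.7283 = 38.33 × 0.018863 ≈ 0.72301 pmol/L.

0.723 pmol/L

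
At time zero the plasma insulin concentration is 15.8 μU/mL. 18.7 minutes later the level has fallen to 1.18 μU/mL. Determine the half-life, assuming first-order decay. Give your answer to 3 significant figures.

5.00 minutes

A/A₀ = 1.18/15.8 ≈ 0.074684.
n = log₂(13.39) ≈ 3.7431 half-lives elapsed in 18.7 minutes.
t½ = 18.7/3.7431 ≈ 4.9959 minutes.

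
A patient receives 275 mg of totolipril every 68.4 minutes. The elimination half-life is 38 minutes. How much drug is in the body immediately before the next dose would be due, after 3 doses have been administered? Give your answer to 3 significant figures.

108 mg

The 3 doses were given 205.2, 136.8, 68.4 minutes ago.
Total = 275·(1/2)^(205.2/38) + 275·(1/2)^(136.8/38) + 275·(1/2)^(68.4/38)
      = 6.5128 + 22.679 + 78.973 ≈ 108.16 mg.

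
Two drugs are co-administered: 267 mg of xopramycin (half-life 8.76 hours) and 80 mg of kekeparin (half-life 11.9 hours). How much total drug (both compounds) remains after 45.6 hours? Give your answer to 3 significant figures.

12.9 mg

xopramycin: 267 × (1/2)^(45.6/8.76) = 267 × (1/2)^5.2055 ≈ 7.2361 mg.
kekeparin: 80 × (1/2)^(45.6/11.9) = 80 × (1/2)^3.8319 ≈ 5.6178 mg.
Total = 7.2361 + 5.6178 ≈ 12.854 mg.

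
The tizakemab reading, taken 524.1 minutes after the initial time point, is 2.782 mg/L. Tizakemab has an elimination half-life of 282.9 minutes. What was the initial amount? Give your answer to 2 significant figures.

10 mg/L

Number of half-lives elapsed: n = 524.1/282.9 ≈ 1.8526.
A₀ = A × 2^n = 2.782 × 2^1.8526 = 2.782 × 3.6115 ≈ 10.047 mg/L.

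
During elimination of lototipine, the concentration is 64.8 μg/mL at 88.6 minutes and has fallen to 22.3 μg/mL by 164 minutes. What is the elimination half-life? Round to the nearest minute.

49 minutes

Over Δt = 164 − 88.6 = 75.4 minutes, the level fell by a factor of 64.8/22.3 ≈ 2.9058.
n = log₂(2.9058) ≈ 1.539 half-lives, so t½ = 75.4/1.539 ≈ 48.994 minutes.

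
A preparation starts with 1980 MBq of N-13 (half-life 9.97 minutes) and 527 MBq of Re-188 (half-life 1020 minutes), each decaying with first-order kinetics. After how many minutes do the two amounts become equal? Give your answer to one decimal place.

19.2 minutes

Set 1980·(1/2)^(t/9.97) = 527·(1/2)^(t/1020).
Taking log₂: log₂(1980/527) = t·(1/9.97 − 1/1020).
log₂(3.7571) = 1.9096; 1/9.97 − 1/1020 = 0.099321.
t = 1.9096 / 0.099321 ≈ 19.227 minutes.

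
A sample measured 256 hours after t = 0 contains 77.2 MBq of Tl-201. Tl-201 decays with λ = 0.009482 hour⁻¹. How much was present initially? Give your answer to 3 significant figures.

875 MBq

t½ = ln 2 / λ = 0.69315 / 0.009482 ≈ 73.101 hours.
Number of half-lives elapsed: n = 256/73.101 ≈ 3.502.
A₀ = A × 2^n = 77.2 × 2^3.502 = 77.2 × 11.329 ≈ 874.62 MBq.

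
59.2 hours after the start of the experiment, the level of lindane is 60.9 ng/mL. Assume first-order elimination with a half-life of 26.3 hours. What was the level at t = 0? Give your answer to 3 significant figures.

Number of half-lives elapsed: n = 59.2/26.3 ≈ 2.251.
A₀ = A × 2^n = 60.9 × 2^2.251 = 60.9 × 4.76 ≈ 289.88 ng/mL.

290 ng/mL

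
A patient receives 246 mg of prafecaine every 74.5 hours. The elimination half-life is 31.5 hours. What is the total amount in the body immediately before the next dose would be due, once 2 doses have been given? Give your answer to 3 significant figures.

57.0 mg

The 2 doses were given 149, 74.5 hours ago.
Total = 246·(1/2)^(149/31.5) + 246·(1/2)^(74.5/31.5)
      = 9.2686 + 47.75 ≈ 57.019 mg.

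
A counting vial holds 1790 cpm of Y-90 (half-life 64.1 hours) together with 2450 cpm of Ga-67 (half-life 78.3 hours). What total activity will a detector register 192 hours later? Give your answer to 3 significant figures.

672 cpm

Y-90: 1790 × (1/2)^(192/64.1) = 1790 × (1/2)^2.9953 ≈ 224.48 cpm.
Ga-67: 2450 × (1/2)^(192/78.3) = 2450 × (1/2)^2.4521 ≈ 447.72 cpm.
Total = 224.48 + 447.72 ≈ 672.2 cpm.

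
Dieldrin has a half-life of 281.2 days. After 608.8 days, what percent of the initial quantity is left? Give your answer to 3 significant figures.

n = 608.8/281.2 ≈ 2.165 half-lives.
Fraction remaining = (1/2)^2.165 ≈ 0.22298, i.e. 22.298%.

22.3%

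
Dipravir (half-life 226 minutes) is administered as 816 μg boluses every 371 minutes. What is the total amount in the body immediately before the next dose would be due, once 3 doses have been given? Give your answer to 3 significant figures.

372 μg

The 3 doses were given 1113, 742, 371 minutes ago.
Total = 816·(1/2)^(1113/226) + 816·(1/2)^(742/226) + 816·(1/2)^(371/226)
      = 26.865 + 83.821 + 261.53 ≈ 372.22 μg.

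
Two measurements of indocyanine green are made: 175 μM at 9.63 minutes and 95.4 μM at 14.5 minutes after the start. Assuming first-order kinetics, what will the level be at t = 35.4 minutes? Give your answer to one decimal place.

7.1 μM

Over Δt = 14.5 − 9.63 = 4.87 minutes, the level fell by a factor of 175/95.4 ≈ 1.8344.
n = log₂(1.8344) ≈ 0.87529 half-lives, so t½ = 4.87/0.87529 ≈ 5.5638 minutes.
From t = 14.5 to t = 35.4: 95.4 × (1/2)^((35.4−14.5)/5.5638) ≈ 7.0593 μM.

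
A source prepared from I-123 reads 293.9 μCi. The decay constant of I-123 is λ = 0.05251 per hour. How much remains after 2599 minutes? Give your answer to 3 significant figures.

30.2 μCi

t½ = ln 2 / λ = 0.69315 / 0.05251 ≈ 13.2 hours.
Convert the elapsed time: 2599 minutes = 43.3167 hours.
Number of half-lives: n = 43.3167/13.2 ≈ 3.2815.
Remaining = 293.9 × (1/2)^3.2815 = 293.9 × 0.10284 ≈ 30.225 μCi.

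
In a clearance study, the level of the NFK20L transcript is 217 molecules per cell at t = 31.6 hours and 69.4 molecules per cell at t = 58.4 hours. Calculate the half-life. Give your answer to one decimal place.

Over Δt = 58.4 − 31.6 = 26.8 hours, the level fell by a factor of 217/69.4 ≈ 3.1268.
n = log₂(3.1268) ≈ 1.6447 half-lives, so t½ = 26.8/1.6447 ≈ 16.295 hours.

16.3 hours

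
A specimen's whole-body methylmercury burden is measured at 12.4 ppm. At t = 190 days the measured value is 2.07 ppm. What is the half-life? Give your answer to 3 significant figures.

73.6 days

A/A₀ = 2.07/12.4 ≈ 0.16694.
n = log₂(5.9903) ≈ 2.5826 half-lives elapsed in 190 days.
t½ = 190/2.5826 ≈ 73.568 days.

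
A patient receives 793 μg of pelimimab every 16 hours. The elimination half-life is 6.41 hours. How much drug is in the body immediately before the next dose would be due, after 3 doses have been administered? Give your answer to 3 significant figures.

170 μg

The 3 doses were given 48, 32, 16 hours ago.
Total = 793·(1/2)^(48/6.41) + 793·(1/2)^(32/6.41) + 793·(1/2)^(16/6.41)
      = 4.4164 + 24.916 + 140.56 ≈ 169.9 μg.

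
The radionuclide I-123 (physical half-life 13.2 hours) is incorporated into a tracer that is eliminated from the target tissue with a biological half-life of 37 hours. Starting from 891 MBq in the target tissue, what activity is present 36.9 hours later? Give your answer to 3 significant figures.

64.3 MBq

1/t_eff = 1/t_phys + 1/t_biol = 1/13.2 + 1/37 = 0.10278 per hour.
t_eff = 13.2 × 37 / (13.2 + 37) ≈ 9.7291 hours.
Remaining = 891 × (1/2)^(36.9/9.7291) = 891 × (1/2)^3.7928 ≈ 64.29 MBq.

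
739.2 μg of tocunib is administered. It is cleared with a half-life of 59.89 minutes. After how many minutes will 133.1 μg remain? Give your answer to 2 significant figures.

Fraction remaining = 133.1/739.2 ≈ 0.18006.
n = log₂(739.2/133.1) = ln(5.5537)/ln 2 ≈ 2.4735 half-lives.
t = n × t½ = 2.4735 × 59.89 ≈ 148.14 minutes.

150 minutes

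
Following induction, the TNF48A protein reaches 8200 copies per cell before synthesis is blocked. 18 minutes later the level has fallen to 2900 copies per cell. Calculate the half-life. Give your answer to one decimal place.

12.0 minutes

A/A₀ = 2900/8200 ≈ 0.35366.
n = log₂(2.8276) ≈ 1.4996 half-lives elapsed in 18 minutes.
t½ = 18/1.4996 ≈ 12.003 minutes.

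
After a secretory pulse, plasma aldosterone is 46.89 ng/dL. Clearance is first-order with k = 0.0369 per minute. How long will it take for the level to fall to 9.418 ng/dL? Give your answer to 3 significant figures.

t½ = ln 2 / k = 0.69315 / 0.0369 ≈ 18.784 minutes.
Fraction remaining = 9.418/46.89 ≈ 0.20085.
n = log₂(46.89/9.418) = ln(4.9788)/ln 2 ≈ 2.3158 half-lives.
t = n × t½ = 2.3158 × 18.784 ≈ 43.501 minutes.

43.5 minutes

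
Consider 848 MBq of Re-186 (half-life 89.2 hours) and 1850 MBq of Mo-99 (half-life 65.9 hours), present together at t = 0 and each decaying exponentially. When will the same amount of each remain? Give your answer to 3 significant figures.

284 hours

Set 848·(1/2)^(t/89.2) = 1850·(1/2)^(t/65.9).
Taking log₂: log₂(848/1850) = t·(1/89.2 − 1/65.9).
log₂(0.45838) = -1.1254; 1/89.2 − 1/65.9 = -0.0039637.
t = -1.1254 / -0.0039637 ≈ 283.92 hours.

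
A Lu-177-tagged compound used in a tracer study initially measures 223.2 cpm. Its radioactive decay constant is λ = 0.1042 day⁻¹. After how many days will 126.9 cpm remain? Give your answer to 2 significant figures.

5.4 days

t½ = ln 2 / λ = 0.69315 / 0.1042 ≈ 6.6521 days.
Fraction remaining = 126.9/223.2 ≈ 0.56855.
n = log₂(223.2/126.9) = ln(1.7589)/ln 2 ≈ 0.81464 half-lives.
t = n × t½ = 0.81464 × 6.6521 ≈ 5.4191 days.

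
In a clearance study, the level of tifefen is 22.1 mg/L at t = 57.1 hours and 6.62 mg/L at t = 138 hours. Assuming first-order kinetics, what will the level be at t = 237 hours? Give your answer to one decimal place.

1.5 mg/L

Over Δt = 138 − 57.1 = 80.9 hours, the level fell by a factor of 22.1/6.62 ≈ 3.3384.
n = log₂(3.3384) ≈ 1.7391 half-lives, so t½ = 80.9/1.7391 ≈ 46.517 hours.
From t = 138 to t = 237: 6.62 × (1/2)^((237−138)/46.517) ≈ 1.5142 mg/L.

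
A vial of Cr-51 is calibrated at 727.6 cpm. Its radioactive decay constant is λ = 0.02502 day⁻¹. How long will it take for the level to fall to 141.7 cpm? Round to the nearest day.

t½ = ln 2 / λ = 0.69315 / 0.02502 ≈ 27.704 days.
Fraction remaining = 141.7/727.6 ≈ 0.19475.
n = log₂(727.6/141.7) = ln(5.1348)/ln 2 ≈ 2.3603 half-lives.
t = n × t½ = 2.3603 × 27.704 ≈ 65.389 days.

65 days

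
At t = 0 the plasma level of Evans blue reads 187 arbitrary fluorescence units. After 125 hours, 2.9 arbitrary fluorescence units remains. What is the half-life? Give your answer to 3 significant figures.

A/A₀ = 2.9/187 ≈ 0.015508.
n = log₂(64.483) ≈ 6.0108 half-lives elapsed in 125 hours.
t½ = 125/6.0108 ≈ 20.796 hours.

20.8 hours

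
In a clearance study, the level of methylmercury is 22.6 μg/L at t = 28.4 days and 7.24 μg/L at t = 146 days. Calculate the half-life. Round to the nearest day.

72 days

Over Δt = 146 − 28.4 = 117.6 days, the level fell by a factor of 22.6/7.24 ≈ 3.1215.
n = log₂(3.1215) ≈ 1.6423 half-lives, so t½ = 117.6/1.6423 ≈ 71.609 days.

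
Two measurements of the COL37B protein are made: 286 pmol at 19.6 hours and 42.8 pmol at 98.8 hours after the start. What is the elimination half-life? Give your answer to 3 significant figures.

Over Δt = 98.8 − 19.6 = 79.2 hours, the level fell by a factor of 286/42.8 ≈ 6.6822.
n = log₂(6.6822) ≈ 2.7403 half-lives, so t½ = 79.2/2.7403 ≈ 28.902 hours.

28.9 hours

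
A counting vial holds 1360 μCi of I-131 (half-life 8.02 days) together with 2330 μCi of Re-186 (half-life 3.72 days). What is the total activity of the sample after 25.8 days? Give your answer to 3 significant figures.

165 μCi

I-131: 1360 × (1/2)^(25.8/8.02) = 1360 × (1/2)^3.217 ≈ 146.26 μCi.
Re-186: 2330 × (1/2)^(25.8/3.72) = 2330 × (1/2)^6.9355 ≈ 19.036 μCi.
Total = 146.26 + 19.036 ≈ 165.3 μCi.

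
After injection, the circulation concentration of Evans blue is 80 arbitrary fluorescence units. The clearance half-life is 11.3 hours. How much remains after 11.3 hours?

Elapsed time is 1 half-life (11.3/11.3).
Each half-life halves the amount: 80 × (1/2)^1 = 80/2 = 40 arbitrary fluorescence units.

40 arbitrary fluorescence units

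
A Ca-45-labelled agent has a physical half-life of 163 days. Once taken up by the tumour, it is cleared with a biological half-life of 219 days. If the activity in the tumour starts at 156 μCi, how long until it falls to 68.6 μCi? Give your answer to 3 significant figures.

1/t_eff = 1/t_phys + 1/t_biol = 1/163 + 1/219 = 0.010701 per day.
t_eff = 163 × 219 / (163 + 219) ≈ 93.448 days.
n = log₂(156/68.6) ≈ 1.1853; t = 1.1853 × 93.448 ≈ 110.76 days.

111 days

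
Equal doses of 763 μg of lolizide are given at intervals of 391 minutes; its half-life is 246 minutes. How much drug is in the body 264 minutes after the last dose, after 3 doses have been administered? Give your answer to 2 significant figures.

520 μg

The 3 doses were given 1046, 655, 264 minutes ago.
Total = 763·(1/2)^(1046/246) + 763·(1/2)^(655/246) + 763·(1/2)^(264/246)
      = 40.044 + 120.5 + 362.63 ≈ 523.18 μg.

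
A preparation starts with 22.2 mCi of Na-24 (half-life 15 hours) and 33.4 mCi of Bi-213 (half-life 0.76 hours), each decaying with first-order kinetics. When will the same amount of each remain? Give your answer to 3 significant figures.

Set 22.2·(1/2)^(t/15) = 33.4·(1/2)^(t/0.76).
Taking log₂: log₂(22.2/33.4) = t·(1/15 − 1/0.76).
log₂(0.66467) = -0.58929; 1/15 − 1/0.76 = -1.2491.
t = -0.58929 / -1.2491 ≈ 0.47176 hours.

0.472 hours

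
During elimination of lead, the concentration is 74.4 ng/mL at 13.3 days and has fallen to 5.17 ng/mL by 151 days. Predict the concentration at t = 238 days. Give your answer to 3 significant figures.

Over Δt = 151 − 13.3 = 137.7 days, the level fell by a factor of 74.4/5.17 ≈ 14.391.
n = log₂(14.391) ≈ 3.8471 half-lives, so t½ = 137.7/3.8471 ≈ 35.794 days.
From t = 151 to t = 238: 5.17 × (1/2)^((238−151)/35.794) ≈ 0.95897 ng/mL.

0.959 ng/mL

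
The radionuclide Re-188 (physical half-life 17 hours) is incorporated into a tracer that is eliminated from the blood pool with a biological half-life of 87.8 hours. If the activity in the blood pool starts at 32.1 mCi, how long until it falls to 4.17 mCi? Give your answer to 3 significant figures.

1/t_eff = 1/t_phys + 1/t_biol = 1/17 + 1/87.8 = 0.070213 per hour.
t_eff = 17 × 87.8 / (17 + 87.8) ≈ 14.242 hours.
n = log₂(32.1/4.17) ≈ 2.9445; t = 2.9445 × 14.242 ≈ 41.936 hours.

41.9 hours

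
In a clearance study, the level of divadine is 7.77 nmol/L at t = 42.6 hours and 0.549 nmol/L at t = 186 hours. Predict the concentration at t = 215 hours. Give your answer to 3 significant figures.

0.321 nmol/L

Over Δt = 186 − 42.6 = 143.4 hours, the level fell by a factor of 7.77/0.549 ≈ 14.153.
n = log₂(14.153) ≈ 3.823 half-lives, so t½ = 143.4/3.823 ≈ 37.509 hours.
From t = 186 to t = 215: 0.549 × (1/2)^((215−186)/37.509) ≈ 0.32124 nmol/L.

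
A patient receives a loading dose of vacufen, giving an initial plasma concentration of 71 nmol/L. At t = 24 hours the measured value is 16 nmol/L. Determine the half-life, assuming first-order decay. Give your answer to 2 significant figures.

11 hours

A/A₀ = 16/71 ≈ 0.22535.
n = log₂(4.4375) ≈ 2.1497 half-lives elapsed in 24 hours.
t½ = 24/2.1497 ≈ 11.164 hours.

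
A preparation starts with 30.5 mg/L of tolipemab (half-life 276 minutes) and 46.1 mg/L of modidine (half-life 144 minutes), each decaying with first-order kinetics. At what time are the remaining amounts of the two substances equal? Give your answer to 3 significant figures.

Set 30.5·(1/2)^(t/276) = 46.1·(1/2)^(t/144).
Taking log₂: log₂(30.5/46.1) = t·(1/276 − 1/144).
log₂(0.66161) = -0.59596; 1/276 − 1/144 = -0.0033213.
t = -0.59596 / -0.0033213 ≈ 179.44 minutes.

179 minutes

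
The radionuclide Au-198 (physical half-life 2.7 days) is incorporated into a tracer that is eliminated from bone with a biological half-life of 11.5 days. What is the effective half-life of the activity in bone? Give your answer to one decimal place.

1/t_eff = 1/t_phys + 1/t_biol = 1/2.7 + 1/11.5 = 0.45733 per day.
t_eff = 2.7 × 11.5 / (2.7 + 11.5) ≈ 2.1866 days.

2.2 days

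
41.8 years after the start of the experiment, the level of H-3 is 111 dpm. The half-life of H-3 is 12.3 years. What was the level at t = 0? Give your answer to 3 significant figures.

Number of half-lives elapsed: n = 41.8/12.3 ≈ 3.3984.
A₀ = A × 2^n = 111 × 2^3.3984 = 111 × 10.544 ≈ 1170.4 dpm.

1170 dpm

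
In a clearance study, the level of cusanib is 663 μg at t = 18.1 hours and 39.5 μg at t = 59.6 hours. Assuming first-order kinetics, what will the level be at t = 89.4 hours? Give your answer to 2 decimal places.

5.21 μg

Over Δt = 59.6 − 18.1 = 41.5 hours, the level fell by a factor of 663/39.5 ≈ 16.785.
n = log₂(16.785) ≈ 4.0691 half-lives, so t½ = 41.5/4.0691 ≈ 10.199 hours.
From t = 59.6 to t = 89.4: 39.5 × (1/2)^((89.4−59.6)/10.199) ≈ 5.2122 μg.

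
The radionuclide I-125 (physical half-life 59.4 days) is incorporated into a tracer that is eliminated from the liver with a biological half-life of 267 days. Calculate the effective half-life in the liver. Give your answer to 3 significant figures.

48.6 days

1/t_eff = 1/t_phys + 1/t_biol = 1/59.4 + 1/267 = 0.02058 per day.
t_eff = 59.4 × 267 / (59.4 + 267) ≈ 48.59 days.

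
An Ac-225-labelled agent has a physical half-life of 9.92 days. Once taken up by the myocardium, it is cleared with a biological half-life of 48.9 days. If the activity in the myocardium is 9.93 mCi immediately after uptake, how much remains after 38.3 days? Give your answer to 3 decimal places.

0.397 mCi

1/t_eff = 1/t_phys + 1/t_biol = 1/9.92 + 1/48.9 = 0.12126 per day.
t_eff = 9.92 × 48.9 / (9.92 + 48.9) ≈ 8.247 days.
Remaining = 9.93 × (1/2)^(38.3/8.247) = 9.93 × (1/2)^4.6441 ≈ 0.39713 mCi.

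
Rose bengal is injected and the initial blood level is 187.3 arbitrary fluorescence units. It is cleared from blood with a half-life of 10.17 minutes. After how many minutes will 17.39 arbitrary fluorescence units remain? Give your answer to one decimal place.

Fraction remaining = 17.39/187.3 ≈ 0.092846.
n = log₂(187.3/17.39) = ln(10.771)/ln 2 ≈ 3.429 half-lives.
t = n × t½ = 3.429 × 10.17 ≈ 34.873 minutes.

34.9 minutes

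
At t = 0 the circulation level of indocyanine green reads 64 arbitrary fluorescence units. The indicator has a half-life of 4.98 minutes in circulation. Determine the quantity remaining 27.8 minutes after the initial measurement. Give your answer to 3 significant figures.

Number of half-lives: n = 27.8/4.98 ≈ 5.5823.
Remaining = 64 × (1/2)^5.5823 = 64 × 0.020871 ≈ 1.3358 arbitrary fluorescence units.

1.34 arbitrary fluorescence units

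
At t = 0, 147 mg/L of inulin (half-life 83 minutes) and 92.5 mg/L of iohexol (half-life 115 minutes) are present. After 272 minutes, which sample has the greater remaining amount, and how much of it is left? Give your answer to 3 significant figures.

iohexol, 18.0 mg/L

inulin: 147 × (1/2)^3.2771 ≈ 15.164 mg/L.
iohexol: 92.5 × (1/2)^2.3652 ≈ 17.953 mg/L.
Iohexol has more remaining, at ≈ 17.953 mg/L.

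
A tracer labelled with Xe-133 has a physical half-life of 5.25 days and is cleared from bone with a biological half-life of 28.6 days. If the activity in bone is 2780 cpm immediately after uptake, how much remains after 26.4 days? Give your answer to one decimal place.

44.9 cpm

1/t_eff = 1/t_phys + 1/t_biol = 1/5.25 + 1/28.6 = 0.22544 per day.
t_eff = 5.25 × 28.6 / (5.25 + 28.6) ≈ 4.4357 days.
Remaining = 2780 × (1/2)^(26.4/4.4357) = 2780 × (1/2)^5.9516 ≈ 44.918 cpm.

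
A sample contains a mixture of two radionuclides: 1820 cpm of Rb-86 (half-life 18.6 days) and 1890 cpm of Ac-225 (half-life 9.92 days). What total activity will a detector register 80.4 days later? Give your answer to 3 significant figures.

97.8 cpm

Rb-86: 1820 × (1/2)^(80.4/18.6) = 1820 × (1/2)^4.3226 ≈ 90.959 cpm.
Ac-225: 1890 × (1/2)^(80.4/9.92) = 1890 × (1/2)^8.1048 ≈ 6.8653 cpm.
Total = 90.959 + 6.8653 ≈ 97.824 cpm.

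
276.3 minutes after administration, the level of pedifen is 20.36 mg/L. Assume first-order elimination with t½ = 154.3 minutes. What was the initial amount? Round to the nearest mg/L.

70 mg/L

Number of half-lives elapsed: n = 276.3/154.3 ≈ 1.7907.
A₀ = A × 2^n = 20.36 × 2^1.7907 = 20.36 × 3.4597 ≈ 70.44 mg/L.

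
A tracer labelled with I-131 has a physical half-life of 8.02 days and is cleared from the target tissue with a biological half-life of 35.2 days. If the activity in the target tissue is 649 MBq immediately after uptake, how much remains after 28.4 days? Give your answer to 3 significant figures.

1/t_eff = 1/t_phys + 1/t_biol = 1/8.02 + 1/35.2 = 0.1531 per day.
t_eff = 8.02 × 35.2 / (8.02 + 35.2) ≈ 6.5318 days.
Remaining = 649 × (1/2)^(28.4/6.5318) = 649 × (1/2)^4.348 ≈ 31.87 MBq.

31.9 MBq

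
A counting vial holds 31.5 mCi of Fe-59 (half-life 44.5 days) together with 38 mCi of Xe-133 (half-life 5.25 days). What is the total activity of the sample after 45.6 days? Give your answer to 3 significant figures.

Fe-59: 31.5 × (1/2)^(45.6/44.5) = 31.5 × (1/2)^1.0247 ≈ 15.482 mCi.
Xe-133: 38 × (1/2)^(45.6/5.25) = 38 × (1/2)^8.6857 ≈ 0.092283 mCi.
Total = 15.482 + 0.092283 ≈ 15.575 mCi.

15.6 mCi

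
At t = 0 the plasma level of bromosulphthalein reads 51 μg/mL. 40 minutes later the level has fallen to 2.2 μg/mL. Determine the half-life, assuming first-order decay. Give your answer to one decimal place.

8.8 minutes

A/A₀ = 2.2/51 ≈ 0.043137.
n = log₂(23.182) ≈ 4.5349 half-lives elapsed in 40 minutes.
t½ = 40/4.5349 ≈ 8.8204 minutes.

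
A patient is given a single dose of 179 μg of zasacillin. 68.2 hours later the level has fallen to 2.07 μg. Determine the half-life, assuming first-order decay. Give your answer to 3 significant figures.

A/A₀ = 2.07/179 ≈ 0.011564.
n = log₂(86.473) ≈ 6.4342 half-lives elapsed in 68.2 hours.
t½ = 68.2/6.4342 ≈ 10.6 hours.

10.6 hours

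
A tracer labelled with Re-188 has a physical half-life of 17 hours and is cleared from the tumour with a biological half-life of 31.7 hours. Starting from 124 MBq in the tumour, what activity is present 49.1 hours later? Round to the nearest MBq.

6 MBq

1/t_eff = 1/t_phys + 1/t_biol = 1/17 + 1/31.7 = 0.090369 per hour.
t_eff = 17 × 31.7 / (17 + 31.7) ≈ 11.066 hours.
Remaining = 124 × (1/2)^(49.1/11.066) = 124 × (1/2)^4.4371 ≈ 5.7242 MBq.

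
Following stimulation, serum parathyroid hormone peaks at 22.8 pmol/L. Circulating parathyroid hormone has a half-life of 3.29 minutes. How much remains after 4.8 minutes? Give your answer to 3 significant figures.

Number of half-lives: n = 4.8/3.29 ≈ 1.459.
Remaining = 22.8 × (1/2)^1.459 = 22.8 × 0.36375 ≈ 8.2936 pmol/L.

8.29 pmol/L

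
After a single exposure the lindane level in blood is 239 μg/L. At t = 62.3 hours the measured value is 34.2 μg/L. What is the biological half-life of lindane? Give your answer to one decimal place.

A/A₀ = 34.2/239 ≈ 0.1431.
n = log₂(6.9883) ≈ 2.8049 half-lives elapsed in 62.3 hours.
t½ = 62.3/2.8049 ≈ 22.211 hours.

22.2 hours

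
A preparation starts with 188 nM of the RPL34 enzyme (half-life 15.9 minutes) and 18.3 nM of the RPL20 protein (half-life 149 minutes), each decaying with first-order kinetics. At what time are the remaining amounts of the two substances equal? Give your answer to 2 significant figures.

Set 188·(1/2)^(t/15.9) = 18.3·(1/2)^(t/149).
Taking log₂: log₂(188/18.3) = t·(1/15.9 − 1/149).
log₂(10.273) = 3.3608; 1/15.9 − 1/149 = 0.056182.
t = 3.3608 / 0.056182 ≈ 59.821 minutes.

60 minutes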